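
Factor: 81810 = 2^1*3^4*5^1* 101^1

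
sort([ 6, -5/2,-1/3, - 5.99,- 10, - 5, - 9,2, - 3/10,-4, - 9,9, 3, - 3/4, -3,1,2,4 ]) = [ - 10, - 9,-9,-5.99, - 5,  -  4, - 3,-5/2, - 3/4, - 1/3,  -  3/10,1,2,2 , 3,4,6, 9 ] 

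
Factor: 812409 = 3^1*13^1*37^1*563^1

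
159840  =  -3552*( - 45 ) 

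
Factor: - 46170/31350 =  - 3^4*5^( - 1 ) * 11^( - 1 ) = - 81/55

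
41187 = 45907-4720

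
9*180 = 1620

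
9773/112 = 9773/112 = 87.26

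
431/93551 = 431/93551  =  0.00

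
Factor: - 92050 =  -  2^1*5^2*7^1*263^1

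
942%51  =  24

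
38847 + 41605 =80452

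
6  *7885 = 47310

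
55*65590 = 3607450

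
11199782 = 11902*941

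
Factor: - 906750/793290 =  - 975/853= - 3^1*5^2*13^1*853^(-1) 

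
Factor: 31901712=2^4*3^1*664619^1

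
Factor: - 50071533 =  - 3^1*16690511^1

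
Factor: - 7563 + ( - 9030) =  - 16593 = - 3^1* 5531^1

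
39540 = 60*659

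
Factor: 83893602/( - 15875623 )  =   - 2^1*3^1*13^1*43^1 * 199^( - 1)*25013^1*79777^( - 1)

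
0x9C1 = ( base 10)2497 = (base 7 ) 10165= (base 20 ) 64h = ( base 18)7cd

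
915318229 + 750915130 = 1666233359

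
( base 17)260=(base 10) 680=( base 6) 3052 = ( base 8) 1250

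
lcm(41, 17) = 697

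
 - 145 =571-716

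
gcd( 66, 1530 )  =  6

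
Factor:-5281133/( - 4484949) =3^(-1)*7^( - 1)*11^1 * 13^1*41^( - 1 )*5209^( - 1) * 36931^1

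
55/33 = 1 + 2/3 = 1.67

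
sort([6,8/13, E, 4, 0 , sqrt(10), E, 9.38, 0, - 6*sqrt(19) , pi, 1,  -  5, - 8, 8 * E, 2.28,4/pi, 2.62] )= [-6*sqrt( 19 ), - 8 ,-5,0, 0, 8/13,1, 4/pi, 2.28, 2.62, E, E, pi, sqrt( 10) , 4, 6, 9.38,  8*E]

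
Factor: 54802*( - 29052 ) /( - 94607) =2^3*3^3*11^1 * 47^1*53^1* 89^( - 1) *269^1  *  1063^( - 1) = 1592107704/94607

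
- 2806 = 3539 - 6345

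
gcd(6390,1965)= 15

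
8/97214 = 4/48607 = 0.00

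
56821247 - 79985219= - 23163972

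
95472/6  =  15912= 15912.00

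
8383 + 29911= 38294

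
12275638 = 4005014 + 8270624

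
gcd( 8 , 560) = 8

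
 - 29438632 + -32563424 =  - 62002056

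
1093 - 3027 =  - 1934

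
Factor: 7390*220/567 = 1625800/567 = 2^3*3^( - 4 )*5^2*7^( - 1 )*11^1 * 739^1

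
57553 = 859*67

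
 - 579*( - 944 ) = 546576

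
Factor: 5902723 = 17^1*331^1*1049^1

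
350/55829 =350/55829 = 0.01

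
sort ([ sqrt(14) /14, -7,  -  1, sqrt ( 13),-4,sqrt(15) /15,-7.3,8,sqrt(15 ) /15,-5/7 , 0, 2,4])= [ - 7.3,  -  7, - 4, - 1,-5/7,0 , sqrt( 15) /15,sqrt (15)/15,sqrt(14)/14,  2, sqrt (13),4,8 ] 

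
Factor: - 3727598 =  - 2^1*7^1 * 449^1*593^1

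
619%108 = 79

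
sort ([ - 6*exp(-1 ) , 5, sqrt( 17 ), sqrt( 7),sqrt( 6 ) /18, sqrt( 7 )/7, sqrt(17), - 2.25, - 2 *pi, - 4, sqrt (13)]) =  [ - 2*pi,- 4, - 2.25, - 6 * exp( - 1 ), sqrt(6) /18,sqrt(  7)/7 , sqrt (7), sqrt( 13), sqrt( 17),  sqrt(  17),5] 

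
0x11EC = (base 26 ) 6kc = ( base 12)27a4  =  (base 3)20021221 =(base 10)4588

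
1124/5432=281/1358 = 0.21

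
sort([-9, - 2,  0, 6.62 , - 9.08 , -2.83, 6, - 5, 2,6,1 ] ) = [-9.08, - 9,-5, - 2.83,-2,0,1, 2, 6, 6,6.62 ]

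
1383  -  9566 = -8183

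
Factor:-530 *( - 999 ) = 529470 = 2^1*3^3*5^1*37^1*53^1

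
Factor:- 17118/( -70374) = 3^2  *  37^( - 1) = 9/37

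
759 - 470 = 289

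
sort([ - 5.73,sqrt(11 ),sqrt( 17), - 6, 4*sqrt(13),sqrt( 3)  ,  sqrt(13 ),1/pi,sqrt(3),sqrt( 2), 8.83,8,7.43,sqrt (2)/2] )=[-6, - 5.73 , 1/pi,sqrt(2 )/2,sqrt (2), sqrt(3),sqrt(3),sqrt(11) , sqrt( 13 ), sqrt( 17 ), 7.43,8,8.83,4*sqrt(13)]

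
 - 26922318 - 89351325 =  -116273643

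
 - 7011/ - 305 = 7011/305 = 22.99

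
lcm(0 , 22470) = 0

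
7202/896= 8 + 17/448 = 8.04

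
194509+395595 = 590104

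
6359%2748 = 863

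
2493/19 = 2493/19 = 131.21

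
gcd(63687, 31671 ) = 69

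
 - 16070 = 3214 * ( - 5)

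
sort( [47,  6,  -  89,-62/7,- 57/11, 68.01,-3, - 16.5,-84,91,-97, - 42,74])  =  [ - 97 , - 89, - 84, - 42, - 16.5,-62/7, - 57/11,-3,6,47,  68.01, 74, 91 ]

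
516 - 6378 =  - 5862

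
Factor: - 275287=-23^1*11969^1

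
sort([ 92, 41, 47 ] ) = [41, 47, 92 ]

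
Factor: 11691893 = 277^1*42209^1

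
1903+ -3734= - 1831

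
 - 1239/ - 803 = 1 + 436/803 = 1.54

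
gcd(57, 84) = 3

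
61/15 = 61/15 =4.07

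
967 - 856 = 111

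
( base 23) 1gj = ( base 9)1227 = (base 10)916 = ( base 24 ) 1e4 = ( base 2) 1110010100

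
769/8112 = 769/8112 = 0.09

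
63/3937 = 63/3937  =  0.02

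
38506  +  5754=44260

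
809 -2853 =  - 2044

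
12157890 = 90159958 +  - 78002068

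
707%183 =158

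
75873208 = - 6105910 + 81979118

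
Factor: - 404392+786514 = 382122 = 2^1*3^2*13^1*23^1 *71^1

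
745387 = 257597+487790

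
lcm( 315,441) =2205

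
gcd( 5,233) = 1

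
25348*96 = 2433408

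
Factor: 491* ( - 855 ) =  - 419805 = - 3^2*5^1*19^1*491^1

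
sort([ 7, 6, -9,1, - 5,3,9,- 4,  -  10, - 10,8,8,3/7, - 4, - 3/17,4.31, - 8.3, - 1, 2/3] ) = [-10, - 10, - 9, - 8.3,-5, - 4,- 4, - 1, - 3/17, 3/7,2/3,1 , 3, 4.31, 6,7,8,8,9 ]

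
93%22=5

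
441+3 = 444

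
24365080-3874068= 20491012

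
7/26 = 7/26 = 0.27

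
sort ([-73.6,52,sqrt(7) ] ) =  [-73.6,sqrt( 7) , 52]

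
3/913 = 3/913 = 0.00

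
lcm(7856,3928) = 7856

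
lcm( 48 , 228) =912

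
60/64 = 15/16 = 0.94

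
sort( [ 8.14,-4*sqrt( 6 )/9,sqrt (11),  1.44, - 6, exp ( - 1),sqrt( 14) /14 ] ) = [ - 6,- 4*sqrt(6) /9,sqrt ( 14 ) /14, exp( - 1 ), 1.44, sqrt (11 ), 8.14 ] 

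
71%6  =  5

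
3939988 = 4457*884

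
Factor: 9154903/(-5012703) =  - 3^(  -  2 )*19^1*481837^1 * 556967^ (-1)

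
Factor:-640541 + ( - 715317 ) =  - 1355858 = - 2^1*7^1*96847^1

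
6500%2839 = 822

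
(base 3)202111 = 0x229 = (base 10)553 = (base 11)463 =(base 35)FS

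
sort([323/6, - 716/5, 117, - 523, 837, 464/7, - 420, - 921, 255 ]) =[ - 921, - 523, - 420, - 716/5, 323/6, 464/7, 117, 255, 837]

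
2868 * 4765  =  13666020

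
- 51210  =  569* ( - 90) 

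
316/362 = 158/181= 0.87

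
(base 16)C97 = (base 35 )2M3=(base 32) 34N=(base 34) 2QR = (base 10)3223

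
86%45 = 41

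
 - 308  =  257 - 565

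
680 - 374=306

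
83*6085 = 505055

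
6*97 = 582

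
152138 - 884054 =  - 731916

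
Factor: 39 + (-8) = 31 = 31^1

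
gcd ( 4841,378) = 1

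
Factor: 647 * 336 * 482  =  104782944=2^5 *3^1*7^1  *241^1 * 647^1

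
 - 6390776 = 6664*(-959)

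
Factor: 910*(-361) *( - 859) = 282190090=2^1*5^1*7^1*13^1 * 19^2*859^1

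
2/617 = 2/617 = 0.00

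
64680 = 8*8085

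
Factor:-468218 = - 2^1 * 193^1*1213^1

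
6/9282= 1/1547 =0.00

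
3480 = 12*290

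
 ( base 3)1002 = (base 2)11101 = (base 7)41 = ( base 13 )23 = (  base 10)29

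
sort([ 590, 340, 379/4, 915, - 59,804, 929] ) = [ - 59,379/4, 340,590,804,  915, 929 ]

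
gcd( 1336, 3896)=8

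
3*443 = 1329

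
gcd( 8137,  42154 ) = 1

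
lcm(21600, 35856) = 1792800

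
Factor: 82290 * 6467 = 532169430= 2^1*3^1*5^1*13^1*29^1  *  211^1*223^1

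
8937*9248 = 82649376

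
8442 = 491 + 7951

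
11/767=11/767 = 0.01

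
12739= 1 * 12739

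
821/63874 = 821/63874 =0.01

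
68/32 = 17/8 = 2.12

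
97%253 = 97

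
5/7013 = 5/7013 = 0.00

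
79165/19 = 4166 + 11/19 = 4166.58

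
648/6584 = 81/823 =0.10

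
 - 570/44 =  - 285/22 = -12.95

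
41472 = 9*4608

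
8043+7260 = 15303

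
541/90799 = 541/90799 = 0.01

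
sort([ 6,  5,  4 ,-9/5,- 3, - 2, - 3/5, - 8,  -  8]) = [ - 8, - 8, - 3, - 2, - 9/5, - 3/5,4, 5 , 6]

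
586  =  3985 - 3399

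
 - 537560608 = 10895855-548456463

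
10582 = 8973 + 1609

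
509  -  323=186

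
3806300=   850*4478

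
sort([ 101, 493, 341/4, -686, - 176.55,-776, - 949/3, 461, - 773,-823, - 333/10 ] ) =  [ - 823, - 776,-773, - 686,-949/3, - 176.55, - 333/10, 341/4, 101, 461,  493]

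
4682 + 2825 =7507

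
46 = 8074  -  8028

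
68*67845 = 4613460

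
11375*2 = 22750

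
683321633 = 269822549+413499084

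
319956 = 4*79989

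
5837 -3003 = 2834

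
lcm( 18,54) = 54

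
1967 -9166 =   -  7199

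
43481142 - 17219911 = 26261231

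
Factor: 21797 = 71^1*307^1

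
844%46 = 16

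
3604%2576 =1028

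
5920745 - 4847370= 1073375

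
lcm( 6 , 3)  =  6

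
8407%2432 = 1111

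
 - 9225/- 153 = 60 + 5/17 = 60.29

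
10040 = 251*40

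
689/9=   689/9 = 76.56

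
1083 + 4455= 5538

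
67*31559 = 2114453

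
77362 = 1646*47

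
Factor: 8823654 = 2^1*3^4*7^1*31^1*251^1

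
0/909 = 0 =0.00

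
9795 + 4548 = 14343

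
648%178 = 114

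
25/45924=25/45924= 0.00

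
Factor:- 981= - 3^2 * 109^1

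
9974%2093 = 1602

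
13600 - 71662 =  - 58062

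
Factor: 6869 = 6869^1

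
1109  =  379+730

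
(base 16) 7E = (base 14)90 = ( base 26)4m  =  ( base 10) 126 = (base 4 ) 1332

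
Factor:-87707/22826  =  -2^(  -  1 )*101^( - 1 )*113^ ( - 1 )*229^1*383^1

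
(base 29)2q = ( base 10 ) 84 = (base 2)1010100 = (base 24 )3C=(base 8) 124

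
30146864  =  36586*824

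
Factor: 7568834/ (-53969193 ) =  - 2^1*3^( - 3 )*7^2*13^2* 457^1*827^(-1 )*2417^(  -  1 )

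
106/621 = 106/621  =  0.17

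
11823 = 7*1689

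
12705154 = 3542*3587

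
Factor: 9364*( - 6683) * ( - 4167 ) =260769243204 = 2^2*3^2*41^1*163^1*463^1*2341^1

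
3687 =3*1229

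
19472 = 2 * 9736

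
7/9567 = 7/9567 = 0.00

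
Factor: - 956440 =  - 2^3*5^1*23911^1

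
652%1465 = 652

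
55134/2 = 27567= 27567.00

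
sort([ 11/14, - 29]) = [ - 29,11/14]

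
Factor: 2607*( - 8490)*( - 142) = 2^2*3^2*5^1*11^1*71^1*79^1*283^1=3142947060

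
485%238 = 9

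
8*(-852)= - 6816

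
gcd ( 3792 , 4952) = 8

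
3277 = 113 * 29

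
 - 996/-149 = 6 + 102/149 = 6.68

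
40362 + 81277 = 121639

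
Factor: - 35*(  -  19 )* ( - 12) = -2^2*3^1*5^1*7^1*19^1 = - 7980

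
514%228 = 58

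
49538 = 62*799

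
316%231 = 85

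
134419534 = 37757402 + 96662132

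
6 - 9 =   -  3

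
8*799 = 6392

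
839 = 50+789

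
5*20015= 100075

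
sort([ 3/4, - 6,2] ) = [  -  6, 3/4,2 ] 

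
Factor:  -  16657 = -16657^1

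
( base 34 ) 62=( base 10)206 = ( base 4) 3032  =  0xce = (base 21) 9H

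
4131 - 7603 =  - 3472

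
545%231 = 83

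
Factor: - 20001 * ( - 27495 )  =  549927495 = 3^3*5^1*13^1*47^1*59^1 * 113^1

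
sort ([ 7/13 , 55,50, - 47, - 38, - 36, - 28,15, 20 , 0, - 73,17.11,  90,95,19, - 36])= [ - 73,- 47, - 38, - 36  , - 36 , - 28, 0,  7/13,15,  17.11, 19, 20, 50,55,90,95]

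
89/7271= 89/7271 = 0.01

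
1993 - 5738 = -3745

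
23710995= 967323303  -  943612308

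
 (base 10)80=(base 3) 2222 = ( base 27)2Q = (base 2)1010000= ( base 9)88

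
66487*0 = 0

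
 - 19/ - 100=19/100 = 0.19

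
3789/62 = 3789/62= 61.11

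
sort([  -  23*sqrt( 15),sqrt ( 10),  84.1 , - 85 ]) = [ - 23*sqrt(15 ),-85 , sqrt ( 10 ), 84.1 ]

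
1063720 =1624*655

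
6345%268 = 181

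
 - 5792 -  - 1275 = -4517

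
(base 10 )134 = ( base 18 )78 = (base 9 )158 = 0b10000110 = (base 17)7f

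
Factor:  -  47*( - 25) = 1175 =5^2*47^1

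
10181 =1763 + 8418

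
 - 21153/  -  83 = 254 + 71/83 = 254.86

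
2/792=1/396=0.00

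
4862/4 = 2431/2 = 1215.50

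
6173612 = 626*9862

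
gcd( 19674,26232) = 6558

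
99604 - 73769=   25835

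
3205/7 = 3205/7 = 457.86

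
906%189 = 150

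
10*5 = 50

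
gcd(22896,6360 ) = 1272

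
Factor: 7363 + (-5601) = 2^1*881^1= 1762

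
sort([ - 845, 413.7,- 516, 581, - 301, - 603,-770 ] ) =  [ - 845, - 770, - 603, - 516, - 301,413.7, 581 ]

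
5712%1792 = 336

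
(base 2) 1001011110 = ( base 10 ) 606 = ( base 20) 1a6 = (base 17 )21B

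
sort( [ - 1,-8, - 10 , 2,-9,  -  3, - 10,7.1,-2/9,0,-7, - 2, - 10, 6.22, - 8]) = [ - 10, - 10,-10,  -  9,- 8, -8,  -  7, - 3, - 2, - 1,- 2/9,0, 2,6.22, 7.1] 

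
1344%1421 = 1344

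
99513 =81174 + 18339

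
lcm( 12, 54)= 108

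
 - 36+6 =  - 30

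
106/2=53 = 53.00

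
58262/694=83 + 330/347 = 83.95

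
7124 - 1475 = 5649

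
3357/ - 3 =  - 1119/1 = -1119.00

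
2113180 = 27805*76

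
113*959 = 108367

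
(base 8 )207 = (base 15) 90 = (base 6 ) 343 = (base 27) 50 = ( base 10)135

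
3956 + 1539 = 5495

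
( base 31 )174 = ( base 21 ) 2E6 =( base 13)6cc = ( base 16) 49e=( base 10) 1182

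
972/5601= 324/1867 = 0.17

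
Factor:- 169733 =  - 169733^1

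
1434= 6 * 239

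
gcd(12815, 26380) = 5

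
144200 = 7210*20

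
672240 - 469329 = 202911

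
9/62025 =3/20675 = 0.00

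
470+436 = 906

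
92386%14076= 7930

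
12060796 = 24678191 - 12617395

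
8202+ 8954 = 17156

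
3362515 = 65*51731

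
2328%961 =406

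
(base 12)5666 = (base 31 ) 9u3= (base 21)10f6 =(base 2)10010101101110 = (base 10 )9582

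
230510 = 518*445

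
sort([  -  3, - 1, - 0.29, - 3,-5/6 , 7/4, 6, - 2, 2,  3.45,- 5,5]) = [ - 5,- 3,-3, - 2, - 1, - 5/6, - 0.29,  7/4,2,3.45,5,  6]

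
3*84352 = 253056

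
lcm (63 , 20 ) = 1260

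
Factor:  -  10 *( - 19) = 2^1*5^1*19^1 =190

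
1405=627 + 778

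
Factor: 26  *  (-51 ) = - 2^1*3^1*13^1*17^1=- 1326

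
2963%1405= 153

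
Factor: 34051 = 17^1 * 2003^1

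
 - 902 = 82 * ( - 11 ) 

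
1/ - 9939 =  - 1/9939  =  - 0.00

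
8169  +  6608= 14777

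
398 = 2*199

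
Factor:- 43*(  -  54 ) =2^1  *  3^3*43^1 = 2322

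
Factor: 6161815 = 5^1 *11^1 * 23^1*4871^1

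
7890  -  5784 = 2106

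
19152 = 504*38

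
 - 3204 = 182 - 3386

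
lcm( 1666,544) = 26656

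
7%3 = 1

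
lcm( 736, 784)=36064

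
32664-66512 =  - 33848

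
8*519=4152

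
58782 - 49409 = 9373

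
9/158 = 9/158 =0.06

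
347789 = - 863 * ( - 403)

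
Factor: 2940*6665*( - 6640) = - 2^6*3^1 *5^3*7^2*31^1 * 43^1*83^1 = - 130111464000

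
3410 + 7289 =10699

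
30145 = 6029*5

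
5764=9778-4014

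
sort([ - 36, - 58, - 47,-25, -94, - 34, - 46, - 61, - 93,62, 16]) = [ - 94, - 93, - 61, - 58, - 47, - 46, - 36, - 34, - 25,16,62]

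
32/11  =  2 + 10/11=2.91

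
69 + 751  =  820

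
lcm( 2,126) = 126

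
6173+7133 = 13306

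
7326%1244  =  1106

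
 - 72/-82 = 36/41 = 0.88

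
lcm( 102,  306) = 306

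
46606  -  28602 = 18004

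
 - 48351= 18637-66988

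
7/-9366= - 1 + 1337/1338 = - 0.00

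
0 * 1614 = 0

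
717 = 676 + 41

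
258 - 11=247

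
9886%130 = 6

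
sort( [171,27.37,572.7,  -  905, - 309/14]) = [ - 905 , - 309/14,  27.37, 171, 572.7] 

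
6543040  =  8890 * 736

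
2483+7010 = 9493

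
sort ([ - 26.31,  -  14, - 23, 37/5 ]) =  [  -  26.31,  -  23,- 14,  37/5] 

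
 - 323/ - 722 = 17/38= 0.45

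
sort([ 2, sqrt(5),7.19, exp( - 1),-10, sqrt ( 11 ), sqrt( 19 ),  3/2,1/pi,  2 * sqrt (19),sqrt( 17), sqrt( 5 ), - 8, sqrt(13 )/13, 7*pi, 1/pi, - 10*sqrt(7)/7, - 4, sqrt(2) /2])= [ - 10, - 8, - 4, - 10*  sqrt(7 )/7 , sqrt(13 ) /13, 1/pi, 1/pi, exp( - 1), sqrt(2)/2,3/2,2, sqrt( 5 ) , sqrt(5 ),sqrt(11), sqrt( 17 ),sqrt( 19 ), 7.19,2*sqrt(19), 7 *pi]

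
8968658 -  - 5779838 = 14748496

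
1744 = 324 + 1420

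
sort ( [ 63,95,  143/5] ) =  [143/5, 63, 95 ] 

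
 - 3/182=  - 1 + 179/182=   - 0.02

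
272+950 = 1222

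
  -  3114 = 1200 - 4314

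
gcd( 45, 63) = 9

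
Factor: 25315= 5^1 * 61^1*83^1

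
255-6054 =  - 5799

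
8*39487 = 315896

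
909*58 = 52722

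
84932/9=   9436 + 8/9 = 9436.89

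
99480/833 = 119 + 353/833= 119.42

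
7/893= 7/893 =0.01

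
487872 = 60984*8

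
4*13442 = 53768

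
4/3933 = 4/3933= 0.00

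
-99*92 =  - 9108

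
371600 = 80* 4645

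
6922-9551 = -2629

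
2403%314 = 205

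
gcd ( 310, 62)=62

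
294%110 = 74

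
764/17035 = 764/17035=0.04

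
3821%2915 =906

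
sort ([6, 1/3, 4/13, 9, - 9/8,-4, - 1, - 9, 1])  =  [ - 9, - 4, - 9/8, - 1,4/13, 1/3, 1,6, 9]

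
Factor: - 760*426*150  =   - 2^5 * 3^2*5^3 * 19^1*71^1  =  - 48564000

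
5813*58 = 337154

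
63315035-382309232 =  - 318994197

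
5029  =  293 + 4736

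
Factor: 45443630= 2^1*5^1*19^1*23^1*10399^1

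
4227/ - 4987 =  - 1+760/4987 = - 0.85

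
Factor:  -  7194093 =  - 3^1*151^1*15881^1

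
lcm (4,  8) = 8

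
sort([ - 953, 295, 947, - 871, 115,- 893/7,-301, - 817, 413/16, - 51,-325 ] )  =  [ - 953, - 871, - 817, - 325, - 301, - 893/7, - 51, 413/16,115, 295,947] 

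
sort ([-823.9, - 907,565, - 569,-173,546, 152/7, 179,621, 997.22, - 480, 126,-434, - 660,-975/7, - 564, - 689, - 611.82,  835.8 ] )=[ - 907, - 823.9, - 689,-660,-611.82, - 569, - 564, - 480,-434,-173 , - 975/7,152/7,126, 179, 546, 565, 621,835.8,997.22]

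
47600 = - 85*( - 560 ) 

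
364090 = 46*7915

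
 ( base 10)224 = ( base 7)440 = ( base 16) E0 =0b11100000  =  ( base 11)194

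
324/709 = 324/709 = 0.46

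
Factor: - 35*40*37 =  - 2^3*5^2*7^1*37^1 = - 51800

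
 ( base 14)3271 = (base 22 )i0b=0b10001000010011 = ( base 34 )7ij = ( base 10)8723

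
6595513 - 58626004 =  - 52030491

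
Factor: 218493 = 3^2*11^1*2207^1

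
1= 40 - 39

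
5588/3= 1862 + 2/3 =1862.67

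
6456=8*807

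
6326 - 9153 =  - 2827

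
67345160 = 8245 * 8168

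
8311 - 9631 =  - 1320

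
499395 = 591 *845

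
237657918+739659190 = 977317108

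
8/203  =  8/203 = 0.04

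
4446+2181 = 6627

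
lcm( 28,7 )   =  28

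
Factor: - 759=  - 3^1 * 11^1*23^1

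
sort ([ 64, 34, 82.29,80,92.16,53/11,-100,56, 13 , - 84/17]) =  [ - 100, - 84/17,53/11,13,34,56,64,80,82.29,92.16] 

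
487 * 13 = 6331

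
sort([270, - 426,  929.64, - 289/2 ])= [ - 426, - 289/2,270,  929.64]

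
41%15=11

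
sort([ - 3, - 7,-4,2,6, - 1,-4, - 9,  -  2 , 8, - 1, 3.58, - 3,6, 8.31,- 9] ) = [ - 9, - 9, - 7, - 4,  -  4, - 3 , - 3, - 2,  -  1 , - 1, 2,  3.58,  6,  6, 8, 8.31]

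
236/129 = 1 + 107/129 =1.83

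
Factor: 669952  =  2^8*2617^1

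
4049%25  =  24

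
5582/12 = 2791/6  =  465.17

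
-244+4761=4517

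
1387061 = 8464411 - 7077350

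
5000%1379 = 863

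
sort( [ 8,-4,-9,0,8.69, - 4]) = [ - 9,  -  4,  -  4, 0,8, 8.69] 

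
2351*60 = 141060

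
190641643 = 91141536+99500107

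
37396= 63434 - 26038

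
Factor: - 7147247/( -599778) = 2^( - 1 )*3^(  -  3 )*29^( - 1 )*383^ (  -  1) * 7147247^1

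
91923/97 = 91923/97= 947.66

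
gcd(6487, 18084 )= 1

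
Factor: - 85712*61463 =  - 5268116656 = - 2^4 *11^1 * 487^1 *61463^1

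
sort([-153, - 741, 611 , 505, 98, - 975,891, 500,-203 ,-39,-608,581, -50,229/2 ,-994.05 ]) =[-994.05,-975,-741,-608, - 203,-153 , - 50, - 39, 98,229/2, 500, 505, 581,611, 891]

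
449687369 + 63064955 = 512752324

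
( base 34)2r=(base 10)95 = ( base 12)7b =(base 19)50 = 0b1011111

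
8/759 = 8/759 = 0.01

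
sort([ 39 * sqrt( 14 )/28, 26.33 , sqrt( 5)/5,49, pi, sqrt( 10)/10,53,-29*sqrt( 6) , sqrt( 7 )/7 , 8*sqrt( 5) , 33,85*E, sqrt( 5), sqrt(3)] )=[ -29 * sqrt( 6), sqrt( 10) /10, sqrt(7 ) /7,sqrt( 5)/5, sqrt( 3),sqrt(5),pi, 39 *sqrt( 14)/28, 8 * sqrt( 5 ), 26.33,33, 49, 53, 85*E]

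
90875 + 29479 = 120354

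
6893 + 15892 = 22785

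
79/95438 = 79/95438 = 0.00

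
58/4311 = 58/4311 = 0.01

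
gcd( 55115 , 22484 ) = 73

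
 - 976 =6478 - 7454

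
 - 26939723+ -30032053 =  - 56971776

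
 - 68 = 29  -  97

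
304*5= 1520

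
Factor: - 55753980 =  - 2^2*3^1 * 5^1 *19^1*48907^1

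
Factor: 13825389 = 3^1*4608463^1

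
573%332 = 241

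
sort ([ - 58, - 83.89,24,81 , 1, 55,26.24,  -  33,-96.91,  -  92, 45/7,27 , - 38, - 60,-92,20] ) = [-96.91, -92 , - 92, - 83.89,-60,-58, - 38, - 33 , 1 , 45/7, 20,24, 26.24, 27,55,81 ]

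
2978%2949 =29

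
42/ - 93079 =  - 1 + 13291/13297 = - 0.00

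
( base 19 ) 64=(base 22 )58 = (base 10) 118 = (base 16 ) 76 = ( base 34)3G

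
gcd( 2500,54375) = 625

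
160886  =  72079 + 88807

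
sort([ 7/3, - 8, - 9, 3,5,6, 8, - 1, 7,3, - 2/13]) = [ - 9 , - 8, - 1, - 2/13,7/3, 3, 3,5,6, 7, 8]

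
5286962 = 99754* 53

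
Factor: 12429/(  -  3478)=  - 2^( - 1)*3^2*37^ ( - 1)*47^ (-1 )*1381^1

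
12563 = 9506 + 3057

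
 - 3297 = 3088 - 6385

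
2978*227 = 676006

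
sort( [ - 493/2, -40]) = [  -  493/2, - 40] 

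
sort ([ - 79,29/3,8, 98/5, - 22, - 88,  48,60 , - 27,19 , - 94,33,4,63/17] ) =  [ - 94,-88,-79, - 27, - 22,63/17, 4 , 8,  29/3,19,98/5, 33,48,60 ]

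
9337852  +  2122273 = 11460125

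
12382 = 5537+6845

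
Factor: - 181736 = - 2^3 *22717^1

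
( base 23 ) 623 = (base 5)100343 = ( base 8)6227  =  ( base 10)3223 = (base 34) 2QR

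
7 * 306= 2142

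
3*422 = 1266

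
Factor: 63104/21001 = 2^7* 17^1*29^1*21001^(  -  1)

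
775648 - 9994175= -9218527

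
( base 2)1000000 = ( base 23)2I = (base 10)64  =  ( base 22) 2K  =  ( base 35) 1t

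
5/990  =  1/198 = 0.01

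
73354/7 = 73354/7= 10479.14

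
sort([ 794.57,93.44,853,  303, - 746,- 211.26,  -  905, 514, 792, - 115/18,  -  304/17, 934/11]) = [ - 905, - 746,-211.26,-304/17, -115/18,934/11 , 93.44, 303, 514, 792, 794.57  ,  853]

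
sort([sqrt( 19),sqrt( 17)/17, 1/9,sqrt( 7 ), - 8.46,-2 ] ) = [-8.46,  -  2,  1/9,sqrt( 17)/17,sqrt(7), sqrt(19)]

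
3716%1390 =936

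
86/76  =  43/38 = 1.13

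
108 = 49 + 59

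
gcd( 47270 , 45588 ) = 58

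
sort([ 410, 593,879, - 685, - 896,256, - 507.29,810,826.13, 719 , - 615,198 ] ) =[ - 896, - 685 , - 615, - 507.29 , 198, 256,  410 , 593 , 719,  810,826.13,879]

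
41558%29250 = 12308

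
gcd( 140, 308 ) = 28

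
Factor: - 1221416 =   -  2^3*7^1*17^1 * 1283^1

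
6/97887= 2/32629 = 0.00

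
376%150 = 76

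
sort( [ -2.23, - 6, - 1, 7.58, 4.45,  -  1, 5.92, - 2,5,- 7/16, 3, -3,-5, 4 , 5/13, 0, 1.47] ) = [ - 6,  -  5, - 3,-2.23, - 2, - 1, - 1,- 7/16,0, 5/13, 1.47,3, 4, 4.45,5,5.92, 7.58] 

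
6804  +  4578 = 11382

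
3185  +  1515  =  4700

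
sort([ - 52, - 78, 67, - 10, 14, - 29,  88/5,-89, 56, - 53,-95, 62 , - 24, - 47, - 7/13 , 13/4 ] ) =[ - 95, - 89,-78, - 53, - 52, - 47,-29 , -24, - 10, - 7/13 , 13/4 , 14, 88/5,56,62,67]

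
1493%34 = 31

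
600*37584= 22550400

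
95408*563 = 53714704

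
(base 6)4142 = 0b1110011110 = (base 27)178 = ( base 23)1H6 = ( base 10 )926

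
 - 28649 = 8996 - 37645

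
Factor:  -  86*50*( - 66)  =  283800= 2^3*3^1*5^2*11^1*43^1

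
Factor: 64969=64969^1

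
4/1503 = 4/1503  =  0.00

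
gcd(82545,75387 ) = 3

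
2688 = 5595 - 2907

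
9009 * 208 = 1873872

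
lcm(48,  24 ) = 48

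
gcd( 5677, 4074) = 7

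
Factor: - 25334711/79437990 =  - 2^( - 1)*3^( - 1)* 5^(-1) * 47^( - 1 )*53^( - 1)*107^1*1063^( - 1)*236773^1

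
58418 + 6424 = 64842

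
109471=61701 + 47770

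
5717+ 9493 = 15210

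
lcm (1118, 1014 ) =43602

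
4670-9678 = -5008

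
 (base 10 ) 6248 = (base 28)7R4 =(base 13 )2AC8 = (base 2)1100001101000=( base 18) 1152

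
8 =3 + 5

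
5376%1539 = 759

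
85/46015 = 17/9203= 0.00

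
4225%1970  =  285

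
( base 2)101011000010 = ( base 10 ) 2754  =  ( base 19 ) 7BI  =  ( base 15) C39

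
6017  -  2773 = 3244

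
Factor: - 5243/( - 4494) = 7/6=2^(  -  1 )*3^( - 1)*7^1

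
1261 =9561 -8300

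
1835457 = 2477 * 741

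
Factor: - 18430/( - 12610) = 19/13 = 13^( - 1 )*19^1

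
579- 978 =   -  399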